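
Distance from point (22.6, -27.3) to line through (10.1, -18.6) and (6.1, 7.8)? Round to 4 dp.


|cross product| = 295.2
|line direction| = sqrt(712.96) = 26.7013
Distance = 295.2/sqrt(712.96) = 11.0556

11.0556


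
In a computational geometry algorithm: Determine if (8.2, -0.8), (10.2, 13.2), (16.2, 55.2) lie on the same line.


Cross product: (10.2-8.2)*(55.2-(-0.8)) - (13.2-(-0.8))*(16.2-8.2)
= 0

Yes, collinear


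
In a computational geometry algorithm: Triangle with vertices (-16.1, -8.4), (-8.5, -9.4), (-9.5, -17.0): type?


Side lengths squared: AB^2=58.76, BC^2=58.76, CA^2=117.52
Sorted: [58.76, 58.76, 117.52]
By sides: Isosceles, By angles: Right

Isosceles, Right


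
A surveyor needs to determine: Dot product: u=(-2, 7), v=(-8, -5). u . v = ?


u . v = u_x*v_x + u_y*v_y = (-2)*(-8) + 7*(-5)
= 16 + (-35) = -19

-19


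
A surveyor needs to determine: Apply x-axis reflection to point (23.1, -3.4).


Reflection over x-axis: (x,y) -> (x,-y)
(23.1, -3.4) -> (23.1, 3.4)

(23.1, 3.4)


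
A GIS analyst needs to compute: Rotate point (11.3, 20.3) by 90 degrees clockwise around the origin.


90° CW: (x,y) -> (y, -x)
(11.3,20.3) -> (20.3, -11.3)

(20.3, -11.3)


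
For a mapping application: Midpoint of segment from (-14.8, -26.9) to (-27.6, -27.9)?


M = (((-14.8)+(-27.6))/2, ((-26.9)+(-27.9))/2)
= (-21.2, -27.4)

(-21.2, -27.4)


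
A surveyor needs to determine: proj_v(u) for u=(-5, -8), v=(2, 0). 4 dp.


u.v = -10, |v| = sqrt(4) = 2
Scalar projection = u.v / |v| = -10 / sqrt(4) = -5

-5


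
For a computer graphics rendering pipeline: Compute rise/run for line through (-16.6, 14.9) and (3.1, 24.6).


slope = (y2-y1)/(x2-x1) = (24.6-14.9)/(3.1-(-16.6)) = 9.7/19.7 = 0.4924

0.4924


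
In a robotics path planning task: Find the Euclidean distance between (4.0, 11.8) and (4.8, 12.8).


dx=0.8, dy=1
d^2 = 0.8^2 + 1^2 = 1.64
d = sqrt(1.64) = 1.2806

1.2806


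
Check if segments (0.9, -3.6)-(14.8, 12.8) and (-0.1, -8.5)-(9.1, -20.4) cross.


Cross products: d1=56.98, d2=373.27, d3=-51.71, d4=-368
d1*d2 < 0 and d3*d4 < 0? no

No, they don't intersect


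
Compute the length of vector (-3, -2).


|u| = sqrt((-3)^2 + (-2)^2) = sqrt(13) = 3.6056

3.6056


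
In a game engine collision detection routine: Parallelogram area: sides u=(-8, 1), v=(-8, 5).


|u x v| = |(-8)*5 - 1*(-8)|
= |(-40) - (-8)| = 32

32


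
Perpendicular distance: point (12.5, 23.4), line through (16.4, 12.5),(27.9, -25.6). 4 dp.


|cross product| = 23.24
|line direction| = sqrt(1583.86) = 39.7977
Distance = 23.24/sqrt(1583.86) = 0.584

0.584


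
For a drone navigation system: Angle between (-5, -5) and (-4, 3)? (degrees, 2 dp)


u.v = 5, |u| = sqrt(50) = 7.0711, |v| = sqrt(25) = 5
cos(theta) = u.v/(|u||v|) = 5/sqrt(1250) = 0.141421
theta = acos(0.141421) = 81.87 degrees

81.87 degrees


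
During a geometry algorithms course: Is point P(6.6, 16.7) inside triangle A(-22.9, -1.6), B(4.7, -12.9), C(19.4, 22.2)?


Cross products: AB x AP = 838.43, BC x BP = 368.43, CA x CP = -71.99
All same sign? no

No, outside


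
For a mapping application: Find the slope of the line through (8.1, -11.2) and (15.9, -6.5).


slope = (y2-y1)/(x2-x1) = ((-6.5)-(-11.2))/(15.9-8.1) = 4.7/7.8 = 0.6026

0.6026


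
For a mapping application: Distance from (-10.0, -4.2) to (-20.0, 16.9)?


dx=-10, dy=21.1
d^2 = (-10)^2 + 21.1^2 = 545.21
d = sqrt(545.21) = 23.3497

23.3497


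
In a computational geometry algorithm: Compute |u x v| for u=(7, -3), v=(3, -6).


|u x v| = |7*(-6) - (-3)*3|
= |(-42) - (-9)| = 33

33


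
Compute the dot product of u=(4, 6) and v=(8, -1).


u . v = u_x*v_x + u_y*v_y = 4*8 + 6*(-1)
= 32 + (-6) = 26

26


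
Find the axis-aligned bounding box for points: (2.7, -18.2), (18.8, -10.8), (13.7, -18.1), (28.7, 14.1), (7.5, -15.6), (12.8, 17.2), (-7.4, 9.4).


x range: [-7.4, 28.7]
y range: [-18.2, 17.2]
Bounding box: (-7.4,-18.2) to (28.7,17.2)

(-7.4,-18.2) to (28.7,17.2)


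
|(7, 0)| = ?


|u| = sqrt(7^2 + 0^2) = sqrt(49) = 7

7


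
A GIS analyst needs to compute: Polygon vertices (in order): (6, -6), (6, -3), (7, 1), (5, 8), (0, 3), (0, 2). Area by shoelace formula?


Shoelace sum: (6*(-3) - 6*(-6)) + (6*1 - 7*(-3)) + (7*8 - 5*1) + (5*3 - 0*8) + (0*2 - 0*3) + (0*(-6) - 6*2)
= 99
Area = |99|/2 = 49.5

49.5


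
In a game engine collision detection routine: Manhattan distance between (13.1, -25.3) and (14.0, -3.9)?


|13.1-14| + |(-25.3)-(-3.9)| = 0.9 + 21.4 = 22.3

22.3


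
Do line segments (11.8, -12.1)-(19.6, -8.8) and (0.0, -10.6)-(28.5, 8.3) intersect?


Cross products: d1=-265.77, d2=-319.14, d3=50.64, d4=104.01
d1*d2 < 0 and d3*d4 < 0? no

No, they don't intersect


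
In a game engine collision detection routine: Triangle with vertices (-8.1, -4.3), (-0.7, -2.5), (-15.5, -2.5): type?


Side lengths squared: AB^2=58, BC^2=219.04, CA^2=58
Sorted: [58, 58, 219.04]
By sides: Isosceles, By angles: Obtuse

Isosceles, Obtuse


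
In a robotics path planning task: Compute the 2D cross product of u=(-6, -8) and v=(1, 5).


u x v = u_x*v_y - u_y*v_x = (-6)*5 - (-8)*1
= (-30) - (-8) = -22

-22


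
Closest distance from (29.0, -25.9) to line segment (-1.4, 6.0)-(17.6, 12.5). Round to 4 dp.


Project P onto AB: t = 0.9182 (clamped to [0,1])
Closest point on segment: (16.0451, 11.9681)
Distance: 40.0227

40.0227


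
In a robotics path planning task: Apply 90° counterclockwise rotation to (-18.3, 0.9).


90° CCW: (x,y) -> (-y, x)
(-18.3,0.9) -> (-0.9, -18.3)

(-0.9, -18.3)


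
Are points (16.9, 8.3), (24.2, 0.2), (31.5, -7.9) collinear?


Cross product: (24.2-16.9)*((-7.9)-8.3) - (0.2-8.3)*(31.5-16.9)
= 0

Yes, collinear


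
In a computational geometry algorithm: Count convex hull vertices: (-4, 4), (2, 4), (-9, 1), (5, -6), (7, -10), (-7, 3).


Convex hull vertices (CCW): (-9, 1), (7, -10), (2, 4), (-4, 4), (-7, 3)
Count = 5

5


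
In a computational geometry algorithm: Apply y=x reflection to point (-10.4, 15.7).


Reflection over y=x: (x,y) -> (y,x)
(-10.4, 15.7) -> (15.7, -10.4)

(15.7, -10.4)


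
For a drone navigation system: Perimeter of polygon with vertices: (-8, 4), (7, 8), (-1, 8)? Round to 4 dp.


Sides: (-8, 4)->(7, 8): sqrt(241) = 15.524175, (7, 8)->(-1, 8): sqrt(64) = 8, (-1, 8)->(-8, 4): sqrt(65) = 8.062258
Sum = 31.586433
Perimeter = 31.5864

31.5864


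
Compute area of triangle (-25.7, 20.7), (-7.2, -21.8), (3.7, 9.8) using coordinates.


Area = |x_A(y_B-y_C) + x_B(y_C-y_A) + x_C(y_A-y_B)|/2
= |812.12 + 78.48 + 157.25|/2
= 1047.85/2 = 523.925

523.925


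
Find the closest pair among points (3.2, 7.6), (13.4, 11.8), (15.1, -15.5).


d(P0,P1) = 11.0309, d(P0,P2) = 25.985, d(P1,P2) = 27.3529
Closest: P0 and P1

Closest pair: (3.2, 7.6) and (13.4, 11.8), distance = 11.0309


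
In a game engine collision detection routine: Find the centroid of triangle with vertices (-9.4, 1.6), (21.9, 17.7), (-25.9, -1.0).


Centroid = ((x_A+x_B+x_C)/3, (y_A+y_B+y_C)/3)
= (((-9.4)+21.9+(-25.9))/3, (1.6+17.7+(-1))/3)
= (-4.4667, 6.1)

(-4.4667, 6.1)


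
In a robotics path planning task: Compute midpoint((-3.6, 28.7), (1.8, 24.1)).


M = (((-3.6)+1.8)/2, (28.7+24.1)/2)
= (-0.9, 26.4)

(-0.9, 26.4)


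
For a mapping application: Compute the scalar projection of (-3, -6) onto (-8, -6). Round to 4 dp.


u.v = 60, |v| = sqrt(100) = 10
Scalar projection = u.v / |v| = 60 / sqrt(100) = 6

6


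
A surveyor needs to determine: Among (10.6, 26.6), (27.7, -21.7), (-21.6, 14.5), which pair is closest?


d(P0,P1) = 51.2377, d(P0,P2) = 34.3984, d(P1,P2) = 61.1631
Closest: P0 and P2

Closest pair: (10.6, 26.6) and (-21.6, 14.5), distance = 34.3984


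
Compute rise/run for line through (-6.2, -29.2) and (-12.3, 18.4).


slope = (y2-y1)/(x2-x1) = (18.4-(-29.2))/((-12.3)-(-6.2)) = 47.6/(-6.1) = -7.8033

-7.8033


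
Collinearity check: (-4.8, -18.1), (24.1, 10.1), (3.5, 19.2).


Cross product: (24.1-(-4.8))*(19.2-(-18.1)) - (10.1-(-18.1))*(3.5-(-4.8))
= 843.91

No, not collinear


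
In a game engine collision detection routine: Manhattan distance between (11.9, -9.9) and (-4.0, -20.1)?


|11.9-(-4)| + |(-9.9)-(-20.1)| = 15.9 + 10.2 = 26.1

26.1


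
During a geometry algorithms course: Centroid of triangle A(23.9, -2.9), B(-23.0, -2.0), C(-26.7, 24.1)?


Centroid = ((x_A+x_B+x_C)/3, (y_A+y_B+y_C)/3)
= ((23.9+(-23)+(-26.7))/3, ((-2.9)+(-2)+24.1)/3)
= (-8.6, 6.4)

(-8.6, 6.4)


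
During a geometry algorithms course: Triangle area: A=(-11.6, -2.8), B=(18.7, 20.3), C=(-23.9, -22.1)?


Area = |x_A(y_B-y_C) + x_B(y_C-y_A) + x_C(y_A-y_B)|/2
= |(-491.84) + (-360.91) + 552.09|/2
= 300.66/2 = 150.33

150.33


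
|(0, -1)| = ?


|u| = sqrt(0^2 + (-1)^2) = sqrt(1) = 1

1


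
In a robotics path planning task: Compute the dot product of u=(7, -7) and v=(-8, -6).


u . v = u_x*v_x + u_y*v_y = 7*(-8) + (-7)*(-6)
= (-56) + 42 = -14

-14


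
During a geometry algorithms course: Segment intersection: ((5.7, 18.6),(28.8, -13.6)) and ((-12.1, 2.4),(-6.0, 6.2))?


Cross products: d1=31.18, d2=-253.02, d3=-947.38, d4=-663.18
d1*d2 < 0 and d3*d4 < 0? no

No, they don't intersect


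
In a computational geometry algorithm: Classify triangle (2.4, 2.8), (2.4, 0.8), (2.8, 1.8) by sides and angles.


Side lengths squared: AB^2=4, BC^2=1.16, CA^2=1.16
Sorted: [1.16, 1.16, 4]
By sides: Isosceles, By angles: Obtuse

Isosceles, Obtuse


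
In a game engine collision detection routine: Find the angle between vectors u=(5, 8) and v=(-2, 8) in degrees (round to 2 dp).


u.v = 54, |u| = sqrt(89) = 9.434, |v| = sqrt(68) = 8.2462
cos(theta) = u.v/(|u||v|) = 54/sqrt(6052) = 0.694136
theta = acos(0.694136) = 46.04 degrees

46.04 degrees


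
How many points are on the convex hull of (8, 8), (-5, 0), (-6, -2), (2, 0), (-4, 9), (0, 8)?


Convex hull vertices (CCW): (-6, -2), (2, 0), (8, 8), (-4, 9)
Count = 4

4


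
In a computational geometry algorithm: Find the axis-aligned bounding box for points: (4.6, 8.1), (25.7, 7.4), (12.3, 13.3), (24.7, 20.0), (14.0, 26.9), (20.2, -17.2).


x range: [4.6, 25.7]
y range: [-17.2, 26.9]
Bounding box: (4.6,-17.2) to (25.7,26.9)

(4.6,-17.2) to (25.7,26.9)


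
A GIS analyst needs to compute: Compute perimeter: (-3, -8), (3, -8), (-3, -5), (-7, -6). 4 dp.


Sides: (-3, -8)->(3, -8): sqrt(36) = 6, (3, -8)->(-3, -5): sqrt(45) = 6.708204, (-3, -5)->(-7, -6): sqrt(17) = 4.123106, (-7, -6)->(-3, -8): sqrt(20) = 4.472136
Sum = 21.303446
Perimeter = 21.3034

21.3034


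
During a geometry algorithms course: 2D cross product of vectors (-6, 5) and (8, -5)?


u x v = u_x*v_y - u_y*v_x = (-6)*(-5) - 5*8
= 30 - 40 = -10

-10


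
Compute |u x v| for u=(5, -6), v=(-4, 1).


|u x v| = |5*1 - (-6)*(-4)|
= |5 - 24| = 19

19


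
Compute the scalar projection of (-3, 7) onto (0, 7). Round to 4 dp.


u.v = 49, |v| = sqrt(49) = 7
Scalar projection = u.v / |v| = 49 / sqrt(49) = 7

7


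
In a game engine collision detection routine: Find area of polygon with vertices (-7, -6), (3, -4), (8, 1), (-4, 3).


Shoelace sum: ((-7)*(-4) - 3*(-6)) + (3*1 - 8*(-4)) + (8*3 - (-4)*1) + ((-4)*(-6) - (-7)*3)
= 154
Area = |154|/2 = 77

77


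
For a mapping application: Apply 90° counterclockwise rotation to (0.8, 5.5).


90° CCW: (x,y) -> (-y, x)
(0.8,5.5) -> (-5.5, 0.8)

(-5.5, 0.8)


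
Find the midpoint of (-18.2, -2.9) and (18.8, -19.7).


M = (((-18.2)+18.8)/2, ((-2.9)+(-19.7))/2)
= (0.3, -11.3)

(0.3, -11.3)


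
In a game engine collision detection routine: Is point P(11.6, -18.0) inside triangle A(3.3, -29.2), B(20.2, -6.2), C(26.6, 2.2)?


Cross products: AB x AP = -1.62, BC x BP = -3.28, CA x CP = -0.34
All same sign? yes

Yes, inside


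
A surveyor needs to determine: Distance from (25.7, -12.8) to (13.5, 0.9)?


dx=-12.2, dy=13.7
d^2 = (-12.2)^2 + 13.7^2 = 336.53
d = sqrt(336.53) = 18.3448

18.3448


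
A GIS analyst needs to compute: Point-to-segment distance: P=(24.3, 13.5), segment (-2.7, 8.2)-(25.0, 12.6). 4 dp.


Project P onto AB: t = 0.9804 (clamped to [0,1])
Closest point on segment: (24.4567, 12.5137)
Distance: 0.9987

0.9987


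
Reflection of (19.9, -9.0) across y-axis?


Reflection over y-axis: (x,y) -> (-x,y)
(19.9, -9) -> (-19.9, -9)

(-19.9, -9)


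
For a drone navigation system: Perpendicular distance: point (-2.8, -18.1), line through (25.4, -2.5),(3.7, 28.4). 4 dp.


|cross product| = 1209.9
|line direction| = sqrt(1425.7) = 37.7584
Distance = 1209.9/sqrt(1425.7) = 32.0432

32.0432


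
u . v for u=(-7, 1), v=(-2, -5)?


u . v = u_x*v_x + u_y*v_y = (-7)*(-2) + 1*(-5)
= 14 + (-5) = 9

9


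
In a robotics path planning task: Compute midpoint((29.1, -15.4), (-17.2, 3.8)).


M = ((29.1+(-17.2))/2, ((-15.4)+3.8)/2)
= (5.95, -5.8)

(5.95, -5.8)


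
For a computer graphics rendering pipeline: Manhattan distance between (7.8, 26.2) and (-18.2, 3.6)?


|7.8-(-18.2)| + |26.2-3.6| = 26 + 22.6 = 48.6

48.6


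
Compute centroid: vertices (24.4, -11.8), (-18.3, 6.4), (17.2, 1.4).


Centroid = ((x_A+x_B+x_C)/3, (y_A+y_B+y_C)/3)
= ((24.4+(-18.3)+17.2)/3, ((-11.8)+6.4+1.4)/3)
= (7.7667, -1.3333)

(7.7667, -1.3333)


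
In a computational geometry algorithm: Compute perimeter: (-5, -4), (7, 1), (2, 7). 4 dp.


Sides: (-5, -4)->(7, 1): sqrt(169) = 13, (7, 1)->(2, 7): sqrt(61) = 7.81025, (2, 7)->(-5, -4): sqrt(170) = 13.038405
Sum = 33.848655
Perimeter = 33.8487

33.8487


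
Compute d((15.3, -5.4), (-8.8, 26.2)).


dx=-24.1, dy=31.6
d^2 = (-24.1)^2 + 31.6^2 = 1579.37
d = sqrt(1579.37) = 39.7413

39.7413


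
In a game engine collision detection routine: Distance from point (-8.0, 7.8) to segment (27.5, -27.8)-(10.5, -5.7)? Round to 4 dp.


Project P onto AB: t = 1 (clamped to [0,1])
Closest point on segment: (10.5, -5.7)
Distance: 22.902

22.902


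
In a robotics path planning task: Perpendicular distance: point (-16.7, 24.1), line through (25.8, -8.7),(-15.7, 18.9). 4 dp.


|cross product| = 188.2
|line direction| = sqrt(2484.01) = 49.8398
Distance = 188.2/sqrt(2484.01) = 3.7761

3.7761


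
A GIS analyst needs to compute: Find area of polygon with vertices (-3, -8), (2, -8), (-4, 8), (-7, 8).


Shoelace sum: ((-3)*(-8) - 2*(-8)) + (2*8 - (-4)*(-8)) + ((-4)*8 - (-7)*8) + ((-7)*(-8) - (-3)*8)
= 128
Area = |128|/2 = 64

64


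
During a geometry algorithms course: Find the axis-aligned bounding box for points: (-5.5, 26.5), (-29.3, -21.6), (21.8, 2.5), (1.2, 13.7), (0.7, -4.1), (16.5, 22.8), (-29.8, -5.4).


x range: [-29.8, 21.8]
y range: [-21.6, 26.5]
Bounding box: (-29.8,-21.6) to (21.8,26.5)

(-29.8,-21.6) to (21.8,26.5)


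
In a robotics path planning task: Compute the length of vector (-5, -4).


|u| = sqrt((-5)^2 + (-4)^2) = sqrt(41) = 6.4031

6.4031


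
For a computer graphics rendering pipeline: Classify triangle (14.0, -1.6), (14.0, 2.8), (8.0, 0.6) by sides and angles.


Side lengths squared: AB^2=19.36, BC^2=40.84, CA^2=40.84
Sorted: [19.36, 40.84, 40.84]
By sides: Isosceles, By angles: Acute

Isosceles, Acute


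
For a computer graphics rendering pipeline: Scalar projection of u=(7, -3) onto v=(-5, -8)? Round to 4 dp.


u.v = -11, |v| = sqrt(89) = 9.434
Scalar projection = u.v / |v| = -11 / sqrt(89) = -1.166

-1.166


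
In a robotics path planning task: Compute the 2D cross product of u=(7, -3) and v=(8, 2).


u x v = u_x*v_y - u_y*v_x = 7*2 - (-3)*8
= 14 - (-24) = 38

38


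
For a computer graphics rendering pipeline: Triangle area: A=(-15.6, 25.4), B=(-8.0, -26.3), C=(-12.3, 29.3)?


Area = |x_A(y_B-y_C) + x_B(y_C-y_A) + x_C(y_A-y_B)|/2
= |867.36 + (-31.2) + (-635.91)|/2
= 200.25/2 = 100.125

100.125


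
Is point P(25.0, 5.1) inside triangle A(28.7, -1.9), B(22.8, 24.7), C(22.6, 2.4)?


Cross products: AB x AP = 57.12, BC x BP = 52.98, CA x CP = 26.79
All same sign? yes

Yes, inside


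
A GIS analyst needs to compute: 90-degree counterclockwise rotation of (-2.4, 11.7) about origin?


90° CCW: (x,y) -> (-y, x)
(-2.4,11.7) -> (-11.7, -2.4)

(-11.7, -2.4)


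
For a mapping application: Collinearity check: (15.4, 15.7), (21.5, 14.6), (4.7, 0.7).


Cross product: (21.5-15.4)*(0.7-15.7) - (14.6-15.7)*(4.7-15.4)
= -103.27

No, not collinear


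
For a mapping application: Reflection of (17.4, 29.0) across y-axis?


Reflection over y-axis: (x,y) -> (-x,y)
(17.4, 29) -> (-17.4, 29)

(-17.4, 29)


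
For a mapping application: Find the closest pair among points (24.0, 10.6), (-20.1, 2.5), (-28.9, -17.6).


d(P0,P1) = 44.8377, d(P0,P2) = 59.9471, d(P1,P2) = 21.942
Closest: P1 and P2

Closest pair: (-20.1, 2.5) and (-28.9, -17.6), distance = 21.942


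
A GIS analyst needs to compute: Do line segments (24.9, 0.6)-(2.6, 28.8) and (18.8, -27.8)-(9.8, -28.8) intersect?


Cross products: d1=-249.5, d2=-525.6, d3=805.34, d4=1081.44
d1*d2 < 0 and d3*d4 < 0? no

No, they don't intersect


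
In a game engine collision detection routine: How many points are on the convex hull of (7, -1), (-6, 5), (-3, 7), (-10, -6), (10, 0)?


Convex hull vertices (CCW): (-10, -6), (7, -1), (10, 0), (-3, 7), (-6, 5)
Count = 5

5


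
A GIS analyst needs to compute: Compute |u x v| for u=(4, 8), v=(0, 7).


|u x v| = |4*7 - 8*0|
= |28 - 0| = 28

28


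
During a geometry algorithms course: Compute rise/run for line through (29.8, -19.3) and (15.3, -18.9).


slope = (y2-y1)/(x2-x1) = ((-18.9)-(-19.3))/(15.3-29.8) = 0.4/(-14.5) = -0.0276

-0.0276


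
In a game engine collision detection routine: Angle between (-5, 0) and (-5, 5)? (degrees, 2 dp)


u.v = 25, |u| = sqrt(25) = 5, |v| = sqrt(50) = 7.0711
cos(theta) = u.v/(|u||v|) = 25/sqrt(1250) = 0.707107
theta = acos(0.707107) = 45 degrees

45 degrees


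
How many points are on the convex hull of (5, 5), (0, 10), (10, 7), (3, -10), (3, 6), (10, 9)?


Convex hull vertices (CCW): (0, 10), (3, -10), (10, 7), (10, 9)
Count = 4

4


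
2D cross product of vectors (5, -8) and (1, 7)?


u x v = u_x*v_y - u_y*v_x = 5*7 - (-8)*1
= 35 - (-8) = 43

43


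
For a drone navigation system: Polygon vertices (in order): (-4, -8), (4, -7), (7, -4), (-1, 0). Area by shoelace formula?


Shoelace sum: ((-4)*(-7) - 4*(-8)) + (4*(-4) - 7*(-7)) + (7*0 - (-1)*(-4)) + ((-1)*(-8) - (-4)*0)
= 97
Area = |97|/2 = 48.5

48.5


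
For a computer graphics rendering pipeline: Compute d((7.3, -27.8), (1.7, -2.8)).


dx=-5.6, dy=25
d^2 = (-5.6)^2 + 25^2 = 656.36
d = sqrt(656.36) = 25.6195

25.6195


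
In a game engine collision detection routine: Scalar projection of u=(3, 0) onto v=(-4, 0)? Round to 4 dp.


u.v = -12, |v| = sqrt(16) = 4
Scalar projection = u.v / |v| = -12 / sqrt(16) = -3

-3


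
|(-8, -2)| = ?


|u| = sqrt((-8)^2 + (-2)^2) = sqrt(68) = 8.2462

8.2462


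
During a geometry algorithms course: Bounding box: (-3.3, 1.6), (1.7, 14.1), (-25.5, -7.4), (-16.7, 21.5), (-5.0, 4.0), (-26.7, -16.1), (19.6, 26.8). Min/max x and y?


x range: [-26.7, 19.6]
y range: [-16.1, 26.8]
Bounding box: (-26.7,-16.1) to (19.6,26.8)

(-26.7,-16.1) to (19.6,26.8)


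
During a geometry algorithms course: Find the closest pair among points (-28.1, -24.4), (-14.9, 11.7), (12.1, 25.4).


d(P0,P1) = 38.4376, d(P0,P2) = 64.0006, d(P1,P2) = 30.2769
Closest: P1 and P2

Closest pair: (-14.9, 11.7) and (12.1, 25.4), distance = 30.2769


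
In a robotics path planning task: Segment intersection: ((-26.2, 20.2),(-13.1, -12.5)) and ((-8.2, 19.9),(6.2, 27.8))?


Cross products: d1=146.52, d2=-427.85, d3=584.67, d4=1159.04
d1*d2 < 0 and d3*d4 < 0? no

No, they don't intersect


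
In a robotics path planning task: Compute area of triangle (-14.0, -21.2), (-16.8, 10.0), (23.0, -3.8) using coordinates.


Area = |x_A(y_B-y_C) + x_B(y_C-y_A) + x_C(y_A-y_B)|/2
= |(-193.2) + (-292.32) + (-717.6)|/2
= 1203.12/2 = 601.56

601.56


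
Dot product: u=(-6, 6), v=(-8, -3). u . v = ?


u . v = u_x*v_x + u_y*v_y = (-6)*(-8) + 6*(-3)
= 48 + (-18) = 30

30


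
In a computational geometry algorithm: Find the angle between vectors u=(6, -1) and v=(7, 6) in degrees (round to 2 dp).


u.v = 36, |u| = sqrt(37) = 6.0828, |v| = sqrt(85) = 9.2195
cos(theta) = u.v/(|u||v|) = 36/sqrt(3145) = 0.641937
theta = acos(0.641937) = 50.06 degrees

50.06 degrees


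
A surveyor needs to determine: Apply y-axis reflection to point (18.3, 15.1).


Reflection over y-axis: (x,y) -> (-x,y)
(18.3, 15.1) -> (-18.3, 15.1)

(-18.3, 15.1)


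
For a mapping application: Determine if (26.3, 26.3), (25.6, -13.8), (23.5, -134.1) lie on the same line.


Cross product: (25.6-26.3)*((-134.1)-26.3) - ((-13.8)-26.3)*(23.5-26.3)
= 0

Yes, collinear


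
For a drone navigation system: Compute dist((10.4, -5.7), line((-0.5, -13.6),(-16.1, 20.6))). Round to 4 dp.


|cross product| = 496.02
|line direction| = sqrt(1413) = 37.5899
Distance = 496.02/sqrt(1413) = 13.1956

13.1956


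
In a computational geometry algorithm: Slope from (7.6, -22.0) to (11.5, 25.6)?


slope = (y2-y1)/(x2-x1) = (25.6-(-22))/(11.5-7.6) = 47.6/3.9 = 12.2051

12.2051


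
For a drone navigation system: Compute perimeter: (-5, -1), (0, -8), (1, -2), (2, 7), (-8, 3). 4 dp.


Sides: (-5, -1)->(0, -8): sqrt(74) = 8.602325, (0, -8)->(1, -2): sqrt(37) = 6.082763, (1, -2)->(2, 7): sqrt(82) = 9.055385, (2, 7)->(-8, 3): sqrt(116) = 10.77033, (-8, 3)->(-5, -1): sqrt(25) = 5
Sum = 39.510803
Perimeter = 39.5108

39.5108


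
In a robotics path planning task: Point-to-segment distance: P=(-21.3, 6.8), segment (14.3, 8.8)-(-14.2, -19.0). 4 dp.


Project P onto AB: t = 0.6752 (clamped to [0,1])
Closest point on segment: (-4.9423, -9.9696)
Distance: 23.4264

23.4264


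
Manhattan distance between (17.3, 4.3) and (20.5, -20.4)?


|17.3-20.5| + |4.3-(-20.4)| = 3.2 + 24.7 = 27.9

27.9


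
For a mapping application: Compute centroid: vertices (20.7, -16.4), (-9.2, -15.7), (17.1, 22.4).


Centroid = ((x_A+x_B+x_C)/3, (y_A+y_B+y_C)/3)
= ((20.7+(-9.2)+17.1)/3, ((-16.4)+(-15.7)+22.4)/3)
= (9.5333, -3.2333)

(9.5333, -3.2333)


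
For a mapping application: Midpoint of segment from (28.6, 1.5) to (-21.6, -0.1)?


M = ((28.6+(-21.6))/2, (1.5+(-0.1))/2)
= (3.5, 0.7)

(3.5, 0.7)


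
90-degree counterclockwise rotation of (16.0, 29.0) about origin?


90° CCW: (x,y) -> (-y, x)
(16,29) -> (-29, 16)

(-29, 16)


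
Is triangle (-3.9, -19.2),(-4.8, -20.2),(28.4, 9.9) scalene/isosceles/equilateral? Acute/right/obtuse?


Side lengths squared: AB^2=1.81, BC^2=2008.25, CA^2=1890.1
Sorted: [1.81, 1890.1, 2008.25]
By sides: Scalene, By angles: Obtuse

Scalene, Obtuse


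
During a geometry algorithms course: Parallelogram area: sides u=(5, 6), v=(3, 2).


|u x v| = |5*2 - 6*3|
= |10 - 18| = 8

8


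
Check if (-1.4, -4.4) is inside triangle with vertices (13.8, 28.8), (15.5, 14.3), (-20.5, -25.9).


Cross products: AB x AP = -276.84, BC x BP = -6.18, CA x CP = -307.32
All same sign? yes

Yes, inside


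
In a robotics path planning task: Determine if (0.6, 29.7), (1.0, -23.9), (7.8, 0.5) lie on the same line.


Cross product: (1-0.6)*(0.5-29.7) - ((-23.9)-29.7)*(7.8-0.6)
= 374.24

No, not collinear


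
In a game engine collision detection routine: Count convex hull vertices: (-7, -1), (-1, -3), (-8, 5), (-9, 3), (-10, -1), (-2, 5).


Convex hull vertices (CCW): (-10, -1), (-1, -3), (-2, 5), (-8, 5), (-9, 3)
Count = 5

5


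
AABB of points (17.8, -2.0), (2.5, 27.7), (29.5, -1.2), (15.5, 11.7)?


x range: [2.5, 29.5]
y range: [-2, 27.7]
Bounding box: (2.5,-2) to (29.5,27.7)

(2.5,-2) to (29.5,27.7)


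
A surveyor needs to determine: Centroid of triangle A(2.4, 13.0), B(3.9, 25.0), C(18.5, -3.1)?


Centroid = ((x_A+x_B+x_C)/3, (y_A+y_B+y_C)/3)
= ((2.4+3.9+18.5)/3, (13+25+(-3.1))/3)
= (8.2667, 11.6333)

(8.2667, 11.6333)


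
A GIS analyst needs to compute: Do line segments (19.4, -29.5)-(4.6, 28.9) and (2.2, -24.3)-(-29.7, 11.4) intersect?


Cross products: d1=-448.16, d2=-1782.76, d3=927.52, d4=2262.12
d1*d2 < 0 and d3*d4 < 0? no

No, they don't intersect


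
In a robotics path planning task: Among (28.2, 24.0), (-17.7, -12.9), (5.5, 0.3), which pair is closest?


d(P0,P1) = 58.8933, d(P0,P2) = 32.8174, d(P1,P2) = 26.6923
Closest: P1 and P2

Closest pair: (-17.7, -12.9) and (5.5, 0.3), distance = 26.6923


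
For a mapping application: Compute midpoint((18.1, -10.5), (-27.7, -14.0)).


M = ((18.1+(-27.7))/2, ((-10.5)+(-14))/2)
= (-4.8, -12.25)

(-4.8, -12.25)


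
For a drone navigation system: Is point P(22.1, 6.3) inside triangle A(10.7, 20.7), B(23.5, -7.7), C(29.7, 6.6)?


Cross products: AB x AP = 139.44, BC x BP = 106.82, CA x CP = 112.86
All same sign? yes

Yes, inside


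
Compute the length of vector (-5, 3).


|u| = sqrt((-5)^2 + 3^2) = sqrt(34) = 5.831

5.831


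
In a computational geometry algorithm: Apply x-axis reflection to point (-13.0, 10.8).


Reflection over x-axis: (x,y) -> (x,-y)
(-13, 10.8) -> (-13, -10.8)

(-13, -10.8)


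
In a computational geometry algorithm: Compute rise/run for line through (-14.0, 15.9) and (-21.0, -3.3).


slope = (y2-y1)/(x2-x1) = ((-3.3)-15.9)/((-21)-(-14)) = (-19.2)/(-7) = 2.7429

2.7429


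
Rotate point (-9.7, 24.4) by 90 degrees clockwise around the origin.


90° CW: (x,y) -> (y, -x)
(-9.7,24.4) -> (24.4, 9.7)

(24.4, 9.7)


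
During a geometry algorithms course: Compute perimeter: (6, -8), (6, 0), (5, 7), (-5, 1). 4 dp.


Sides: (6, -8)->(6, 0): sqrt(64) = 8, (6, 0)->(5, 7): sqrt(50) = 7.071068, (5, 7)->(-5, 1): sqrt(136) = 11.661904, (-5, 1)->(6, -8): sqrt(202) = 14.21267
Sum = 40.945642
Perimeter = 40.9456

40.9456


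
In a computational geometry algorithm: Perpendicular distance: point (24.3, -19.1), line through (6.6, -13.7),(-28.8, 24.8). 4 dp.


|cross product| = 490.29
|line direction| = sqrt(2735.41) = 52.3011
Distance = 490.29/sqrt(2735.41) = 9.3744

9.3744


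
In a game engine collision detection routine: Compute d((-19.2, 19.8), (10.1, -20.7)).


dx=29.3, dy=-40.5
d^2 = 29.3^2 + (-40.5)^2 = 2498.74
d = sqrt(2498.74) = 49.9874

49.9874


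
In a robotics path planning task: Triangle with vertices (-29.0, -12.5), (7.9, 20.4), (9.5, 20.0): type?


Side lengths squared: AB^2=2444.02, BC^2=2.72, CA^2=2538.5
Sorted: [2.72, 2444.02, 2538.5]
By sides: Scalene, By angles: Obtuse

Scalene, Obtuse


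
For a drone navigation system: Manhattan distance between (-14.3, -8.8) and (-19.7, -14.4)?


|(-14.3)-(-19.7)| + |(-8.8)-(-14.4)| = 5.4 + 5.6 = 11

11


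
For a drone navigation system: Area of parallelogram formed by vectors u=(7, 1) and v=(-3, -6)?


|u x v| = |7*(-6) - 1*(-3)|
= |(-42) - (-3)| = 39

39


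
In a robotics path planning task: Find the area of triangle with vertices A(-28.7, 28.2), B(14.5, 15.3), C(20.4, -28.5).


Area = |x_A(y_B-y_C) + x_B(y_C-y_A) + x_C(y_A-y_B)|/2
= |(-1257.06) + (-822.15) + 263.16|/2
= 1816.05/2 = 908.025

908.025


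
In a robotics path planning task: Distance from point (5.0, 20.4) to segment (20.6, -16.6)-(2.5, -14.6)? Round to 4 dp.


Project P onto AB: t = 1 (clamped to [0,1])
Closest point on segment: (2.5, -14.6)
Distance: 35.0892

35.0892


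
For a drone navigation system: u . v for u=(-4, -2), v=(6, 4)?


u . v = u_x*v_x + u_y*v_y = (-4)*6 + (-2)*4
= (-24) + (-8) = -32

-32


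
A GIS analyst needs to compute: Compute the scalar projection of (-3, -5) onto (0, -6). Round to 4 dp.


u.v = 30, |v| = sqrt(36) = 6
Scalar projection = u.v / |v| = 30 / sqrt(36) = 5

5


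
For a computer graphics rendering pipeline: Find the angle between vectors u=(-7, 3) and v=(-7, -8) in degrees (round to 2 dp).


u.v = 25, |u| = sqrt(58) = 7.6158, |v| = sqrt(113) = 10.6301
cos(theta) = u.v/(|u||v|) = 25/sqrt(6554) = 0.308807
theta = acos(0.308807) = 72.01 degrees

72.01 degrees


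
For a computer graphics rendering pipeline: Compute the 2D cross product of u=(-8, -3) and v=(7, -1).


u x v = u_x*v_y - u_y*v_x = (-8)*(-1) - (-3)*7
= 8 - (-21) = 29

29


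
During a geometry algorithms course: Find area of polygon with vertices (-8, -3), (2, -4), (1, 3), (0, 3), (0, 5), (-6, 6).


Shoelace sum: ((-8)*(-4) - 2*(-3)) + (2*3 - 1*(-4)) + (1*3 - 0*3) + (0*5 - 0*3) + (0*6 - (-6)*5) + ((-6)*(-3) - (-8)*6)
= 147
Area = |147|/2 = 73.5

73.5


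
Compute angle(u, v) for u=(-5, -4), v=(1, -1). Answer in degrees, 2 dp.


u.v = -1, |u| = sqrt(41) = 6.4031, |v| = sqrt(2) = 1.4142
cos(theta) = u.v/(|u||v|) = -1/sqrt(82) = -0.110432
theta = acos(-0.110432) = 96.34 degrees

96.34 degrees


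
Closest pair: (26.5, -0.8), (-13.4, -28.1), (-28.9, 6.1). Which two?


d(P0,P1) = 48.3456, d(P0,P2) = 55.828, d(P1,P2) = 37.5485
Closest: P1 and P2

Closest pair: (-13.4, -28.1) and (-28.9, 6.1), distance = 37.5485


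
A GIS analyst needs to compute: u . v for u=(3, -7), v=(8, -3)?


u . v = u_x*v_x + u_y*v_y = 3*8 + (-7)*(-3)
= 24 + 21 = 45

45


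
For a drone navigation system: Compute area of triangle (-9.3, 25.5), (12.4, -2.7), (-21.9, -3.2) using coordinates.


Area = |x_A(y_B-y_C) + x_B(y_C-y_A) + x_C(y_A-y_B)|/2
= |(-4.65) + (-355.88) + (-617.58)|/2
= 978.11/2 = 489.055

489.055


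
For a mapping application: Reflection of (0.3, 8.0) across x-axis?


Reflection over x-axis: (x,y) -> (x,-y)
(0.3, 8) -> (0.3, -8)

(0.3, -8)


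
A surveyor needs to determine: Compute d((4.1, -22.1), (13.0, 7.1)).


dx=8.9, dy=29.2
d^2 = 8.9^2 + 29.2^2 = 931.85
d = sqrt(931.85) = 30.5262

30.5262


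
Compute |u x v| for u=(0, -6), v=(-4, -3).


|u x v| = |0*(-3) - (-6)*(-4)|
= |0 - 24| = 24

24


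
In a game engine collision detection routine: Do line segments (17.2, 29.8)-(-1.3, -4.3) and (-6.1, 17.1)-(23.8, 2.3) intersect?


Cross products: d1=724.57, d2=-568.82, d3=-559.58, d4=733.81
d1*d2 < 0 and d3*d4 < 0? yes

Yes, they intersect


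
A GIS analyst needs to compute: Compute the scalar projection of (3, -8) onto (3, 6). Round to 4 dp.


u.v = -39, |v| = sqrt(45) = 6.7082
Scalar projection = u.v / |v| = -39 / sqrt(45) = -5.8138

-5.8138


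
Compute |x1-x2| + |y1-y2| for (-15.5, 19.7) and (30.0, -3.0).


|(-15.5)-30| + |19.7-(-3)| = 45.5 + 22.7 = 68.2

68.2


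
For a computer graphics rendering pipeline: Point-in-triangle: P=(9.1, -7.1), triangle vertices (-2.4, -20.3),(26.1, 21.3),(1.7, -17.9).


Cross products: AB x AP = -102.2, BC x BP = 26.56, CA x CP = -26.52
All same sign? no

No, outside


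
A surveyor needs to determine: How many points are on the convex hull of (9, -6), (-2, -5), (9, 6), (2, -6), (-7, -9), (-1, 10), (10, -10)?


Convex hull vertices (CCW): (-7, -9), (10, -10), (9, 6), (-1, 10)
Count = 4

4


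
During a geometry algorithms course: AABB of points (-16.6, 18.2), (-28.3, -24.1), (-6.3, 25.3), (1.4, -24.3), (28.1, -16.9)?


x range: [-28.3, 28.1]
y range: [-24.3, 25.3]
Bounding box: (-28.3,-24.3) to (28.1,25.3)

(-28.3,-24.3) to (28.1,25.3)


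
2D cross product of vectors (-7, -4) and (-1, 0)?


u x v = u_x*v_y - u_y*v_x = (-7)*0 - (-4)*(-1)
= 0 - 4 = -4

-4


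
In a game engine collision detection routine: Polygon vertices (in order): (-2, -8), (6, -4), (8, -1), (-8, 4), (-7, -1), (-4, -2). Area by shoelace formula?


Shoelace sum: ((-2)*(-4) - 6*(-8)) + (6*(-1) - 8*(-4)) + (8*4 - (-8)*(-1)) + ((-8)*(-1) - (-7)*4) + ((-7)*(-2) - (-4)*(-1)) + ((-4)*(-8) - (-2)*(-2))
= 180
Area = |180|/2 = 90

90


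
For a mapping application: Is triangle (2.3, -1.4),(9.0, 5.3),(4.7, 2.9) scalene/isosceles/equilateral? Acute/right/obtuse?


Side lengths squared: AB^2=89.78, BC^2=24.25, CA^2=24.25
Sorted: [24.25, 24.25, 89.78]
By sides: Isosceles, By angles: Obtuse

Isosceles, Obtuse


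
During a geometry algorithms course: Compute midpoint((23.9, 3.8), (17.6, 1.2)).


M = ((23.9+17.6)/2, (3.8+1.2)/2)
= (20.75, 2.5)

(20.75, 2.5)


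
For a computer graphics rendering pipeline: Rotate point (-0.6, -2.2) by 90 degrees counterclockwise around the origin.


90° CCW: (x,y) -> (-y, x)
(-0.6,-2.2) -> (2.2, -0.6)

(2.2, -0.6)


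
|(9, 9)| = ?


|u| = sqrt(9^2 + 9^2) = sqrt(162) = 12.7279

12.7279


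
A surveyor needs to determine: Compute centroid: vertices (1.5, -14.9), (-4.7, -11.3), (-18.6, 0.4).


Centroid = ((x_A+x_B+x_C)/3, (y_A+y_B+y_C)/3)
= ((1.5+(-4.7)+(-18.6))/3, ((-14.9)+(-11.3)+0.4)/3)
= (-7.2667, -8.6)

(-7.2667, -8.6)


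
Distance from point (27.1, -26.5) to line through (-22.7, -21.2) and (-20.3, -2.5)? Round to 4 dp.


|cross product| = 943.98
|line direction| = sqrt(355.45) = 18.8534
Distance = 943.98/sqrt(355.45) = 50.0695

50.0695


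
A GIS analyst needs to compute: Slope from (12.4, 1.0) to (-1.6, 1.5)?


slope = (y2-y1)/(x2-x1) = (1.5-1)/((-1.6)-12.4) = 0.5/(-14) = -0.0357

-0.0357


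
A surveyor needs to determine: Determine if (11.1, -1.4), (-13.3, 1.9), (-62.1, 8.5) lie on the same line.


Cross product: ((-13.3)-11.1)*(8.5-(-1.4)) - (1.9-(-1.4))*((-62.1)-11.1)
= 0

Yes, collinear


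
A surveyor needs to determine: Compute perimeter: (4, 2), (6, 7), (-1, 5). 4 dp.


Sides: (4, 2)->(6, 7): sqrt(29) = 5.385165, (6, 7)->(-1, 5): sqrt(53) = 7.28011, (-1, 5)->(4, 2): sqrt(34) = 5.830952
Sum = 18.496227
Perimeter = 18.4962

18.4962


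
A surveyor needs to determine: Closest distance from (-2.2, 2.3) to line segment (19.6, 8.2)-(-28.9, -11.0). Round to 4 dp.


Project P onto AB: t = 0.4302 (clamped to [0,1])
Closest point on segment: (-1.2656, -0.0602)
Distance: 2.5384

2.5384


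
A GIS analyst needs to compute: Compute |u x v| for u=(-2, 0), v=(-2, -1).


|u x v| = |(-2)*(-1) - 0*(-2)|
= |2 - 0| = 2

2


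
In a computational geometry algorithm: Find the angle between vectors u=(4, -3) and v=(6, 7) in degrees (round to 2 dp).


u.v = 3, |u| = sqrt(25) = 5, |v| = sqrt(85) = 9.2195
cos(theta) = u.v/(|u||v|) = 3/sqrt(2125) = 0.065079
theta = acos(0.065079) = 86.27 degrees

86.27 degrees


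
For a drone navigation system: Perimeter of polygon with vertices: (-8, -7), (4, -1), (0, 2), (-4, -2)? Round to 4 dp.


Sides: (-8, -7)->(4, -1): sqrt(180) = 13.416408, (4, -1)->(0, 2): sqrt(25) = 5, (0, 2)->(-4, -2): sqrt(32) = 5.656854, (-4, -2)->(-8, -7): sqrt(41) = 6.403124
Sum = 30.476386
Perimeter = 30.4764

30.4764


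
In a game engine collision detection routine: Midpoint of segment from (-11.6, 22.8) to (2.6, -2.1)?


M = (((-11.6)+2.6)/2, (22.8+(-2.1))/2)
= (-4.5, 10.35)

(-4.5, 10.35)


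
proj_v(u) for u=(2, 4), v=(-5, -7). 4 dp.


u.v = -38, |v| = sqrt(74) = 8.6023
Scalar projection = u.v / |v| = -38 / sqrt(74) = -4.4174

-4.4174


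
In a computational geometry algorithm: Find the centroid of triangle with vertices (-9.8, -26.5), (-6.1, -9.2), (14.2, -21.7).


Centroid = ((x_A+x_B+x_C)/3, (y_A+y_B+y_C)/3)
= (((-9.8)+(-6.1)+14.2)/3, ((-26.5)+(-9.2)+(-21.7))/3)
= (-0.5667, -19.1333)

(-0.5667, -19.1333)


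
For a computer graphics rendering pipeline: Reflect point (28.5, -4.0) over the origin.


Reflection over origin: (x,y) -> (-x,-y)
(28.5, -4) -> (-28.5, 4)

(-28.5, 4)


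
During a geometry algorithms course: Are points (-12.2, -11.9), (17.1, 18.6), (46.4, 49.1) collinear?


Cross product: (17.1-(-12.2))*(49.1-(-11.9)) - (18.6-(-11.9))*(46.4-(-12.2))
= 0

Yes, collinear


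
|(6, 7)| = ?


|u| = sqrt(6^2 + 7^2) = sqrt(85) = 9.2195

9.2195


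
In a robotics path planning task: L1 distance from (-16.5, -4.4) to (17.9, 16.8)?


|(-16.5)-17.9| + |(-4.4)-16.8| = 34.4 + 21.2 = 55.6

55.6


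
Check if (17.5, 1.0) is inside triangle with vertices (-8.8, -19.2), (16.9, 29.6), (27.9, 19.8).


Cross products: AB x AP = -764.3, BC x BP = -308.72, CA x CP = 284.36
All same sign? no

No, outside


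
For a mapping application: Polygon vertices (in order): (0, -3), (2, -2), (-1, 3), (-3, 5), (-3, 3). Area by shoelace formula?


Shoelace sum: (0*(-2) - 2*(-3)) + (2*3 - (-1)*(-2)) + ((-1)*5 - (-3)*3) + ((-3)*3 - (-3)*5) + ((-3)*(-3) - 0*3)
= 29
Area = |29|/2 = 14.5

14.5


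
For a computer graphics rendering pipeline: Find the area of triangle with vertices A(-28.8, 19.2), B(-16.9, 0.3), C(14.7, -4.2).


Area = |x_A(y_B-y_C) + x_B(y_C-y_A) + x_C(y_A-y_B)|/2
= |(-129.6) + 395.46 + 277.83|/2
= 543.69/2 = 271.845

271.845


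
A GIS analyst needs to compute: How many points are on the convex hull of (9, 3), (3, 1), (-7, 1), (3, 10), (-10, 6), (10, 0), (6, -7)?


Convex hull vertices (CCW): (-10, 6), (-7, 1), (6, -7), (10, 0), (9, 3), (3, 10)
Count = 6

6


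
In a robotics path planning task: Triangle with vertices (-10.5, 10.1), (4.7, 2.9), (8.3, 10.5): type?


Side lengths squared: AB^2=282.88, BC^2=70.72, CA^2=353.6
Sorted: [70.72, 282.88, 353.6]
By sides: Scalene, By angles: Right

Scalene, Right


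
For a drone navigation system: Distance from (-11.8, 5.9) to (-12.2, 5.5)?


dx=-0.4, dy=-0.4
d^2 = (-0.4)^2 + (-0.4)^2 = 0.32
d = sqrt(0.32) = 0.5657

0.5657


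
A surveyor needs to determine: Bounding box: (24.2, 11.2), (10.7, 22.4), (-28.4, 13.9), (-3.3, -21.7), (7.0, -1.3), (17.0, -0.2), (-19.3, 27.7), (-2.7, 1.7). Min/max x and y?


x range: [-28.4, 24.2]
y range: [-21.7, 27.7]
Bounding box: (-28.4,-21.7) to (24.2,27.7)

(-28.4,-21.7) to (24.2,27.7)


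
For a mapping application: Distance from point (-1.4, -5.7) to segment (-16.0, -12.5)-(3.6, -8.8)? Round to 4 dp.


Project P onto AB: t = 0.7825 (clamped to [0,1])
Closest point on segment: (-0.6629, -9.6047)
Distance: 3.9737

3.9737


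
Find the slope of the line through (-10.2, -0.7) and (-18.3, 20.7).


slope = (y2-y1)/(x2-x1) = (20.7-(-0.7))/((-18.3)-(-10.2)) = 21.4/(-8.1) = -2.642

-2.642


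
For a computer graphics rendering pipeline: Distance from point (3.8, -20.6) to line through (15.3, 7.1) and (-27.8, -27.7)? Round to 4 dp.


|cross product| = 793.67
|line direction| = sqrt(3068.65) = 55.3954
Distance = 793.67/sqrt(3068.65) = 14.3274

14.3274


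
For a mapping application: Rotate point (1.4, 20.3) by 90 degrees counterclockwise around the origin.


90° CCW: (x,y) -> (-y, x)
(1.4,20.3) -> (-20.3, 1.4)

(-20.3, 1.4)


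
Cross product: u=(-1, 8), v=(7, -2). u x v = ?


u x v = u_x*v_y - u_y*v_x = (-1)*(-2) - 8*7
= 2 - 56 = -54

-54


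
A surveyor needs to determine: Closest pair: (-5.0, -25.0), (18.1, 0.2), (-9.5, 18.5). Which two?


d(P0,P1) = 34.1855, d(P0,P2) = 43.7321, d(P1,P2) = 33.1157
Closest: P1 and P2

Closest pair: (18.1, 0.2) and (-9.5, 18.5), distance = 33.1157


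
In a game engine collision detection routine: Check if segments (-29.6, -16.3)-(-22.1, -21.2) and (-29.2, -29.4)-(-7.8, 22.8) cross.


Cross products: d1=301.22, d2=-195.14, d3=-96.29, d4=400.07
d1*d2 < 0 and d3*d4 < 0? yes

Yes, they intersect


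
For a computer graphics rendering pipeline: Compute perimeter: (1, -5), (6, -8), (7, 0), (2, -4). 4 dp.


Sides: (1, -5)->(6, -8): sqrt(34) = 5.830952, (6, -8)->(7, 0): sqrt(65) = 8.062258, (7, 0)->(2, -4): sqrt(41) = 6.403124, (2, -4)->(1, -5): sqrt(2) = 1.414214
Sum = 21.710548
Perimeter = 21.7105

21.7105


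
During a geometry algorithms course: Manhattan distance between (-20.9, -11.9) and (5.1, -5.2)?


|(-20.9)-5.1| + |(-11.9)-(-5.2)| = 26 + 6.7 = 32.7

32.7


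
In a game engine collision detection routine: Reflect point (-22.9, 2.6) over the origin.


Reflection over origin: (x,y) -> (-x,-y)
(-22.9, 2.6) -> (22.9, -2.6)

(22.9, -2.6)


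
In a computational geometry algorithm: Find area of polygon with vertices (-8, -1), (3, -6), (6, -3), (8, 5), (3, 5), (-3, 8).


Shoelace sum: ((-8)*(-6) - 3*(-1)) + (3*(-3) - 6*(-6)) + (6*5 - 8*(-3)) + (8*5 - 3*5) + (3*8 - (-3)*5) + ((-3)*(-1) - (-8)*8)
= 263
Area = |263|/2 = 131.5

131.5
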